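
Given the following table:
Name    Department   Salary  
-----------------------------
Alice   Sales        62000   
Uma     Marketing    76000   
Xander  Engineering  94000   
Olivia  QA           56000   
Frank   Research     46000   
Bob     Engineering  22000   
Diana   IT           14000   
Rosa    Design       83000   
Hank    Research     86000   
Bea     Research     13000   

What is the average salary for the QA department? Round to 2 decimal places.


QA department members:
  Olivia: 56000
Sum = 56000
Count = 1
Average = 56000 / 1 = 56000.00

ANSWER: 56000.00


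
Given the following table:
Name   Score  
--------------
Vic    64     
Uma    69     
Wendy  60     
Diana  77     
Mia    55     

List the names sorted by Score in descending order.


Sorting by Score (descending):
  Diana: 77
  Uma: 69
  Vic: 64
  Wendy: 60
  Mia: 55


ANSWER: Diana, Uma, Vic, Wendy, Mia


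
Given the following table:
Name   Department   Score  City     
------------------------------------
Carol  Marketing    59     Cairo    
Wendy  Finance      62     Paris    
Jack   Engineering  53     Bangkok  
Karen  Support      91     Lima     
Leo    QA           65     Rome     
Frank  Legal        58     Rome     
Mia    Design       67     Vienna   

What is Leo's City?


Row 5: Leo
City = Rome

ANSWER: Rome


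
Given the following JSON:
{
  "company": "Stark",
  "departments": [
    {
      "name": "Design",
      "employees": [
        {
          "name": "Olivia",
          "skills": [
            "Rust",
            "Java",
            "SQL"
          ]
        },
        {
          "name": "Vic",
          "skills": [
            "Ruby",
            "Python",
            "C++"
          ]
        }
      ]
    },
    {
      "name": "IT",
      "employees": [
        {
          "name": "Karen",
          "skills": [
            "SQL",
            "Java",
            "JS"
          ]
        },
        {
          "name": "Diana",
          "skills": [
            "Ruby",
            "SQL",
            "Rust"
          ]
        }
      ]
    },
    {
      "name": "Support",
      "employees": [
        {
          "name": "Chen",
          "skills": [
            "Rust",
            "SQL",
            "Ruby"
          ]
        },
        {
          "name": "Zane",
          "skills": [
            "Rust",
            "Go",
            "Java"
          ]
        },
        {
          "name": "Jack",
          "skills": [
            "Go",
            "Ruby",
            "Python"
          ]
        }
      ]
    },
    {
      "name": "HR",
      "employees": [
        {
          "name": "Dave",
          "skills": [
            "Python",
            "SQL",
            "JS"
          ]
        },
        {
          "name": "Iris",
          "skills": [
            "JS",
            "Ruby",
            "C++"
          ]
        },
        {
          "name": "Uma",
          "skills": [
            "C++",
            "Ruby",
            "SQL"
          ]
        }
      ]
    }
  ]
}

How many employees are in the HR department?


Path: departments[3].employees
Count: 3

ANSWER: 3


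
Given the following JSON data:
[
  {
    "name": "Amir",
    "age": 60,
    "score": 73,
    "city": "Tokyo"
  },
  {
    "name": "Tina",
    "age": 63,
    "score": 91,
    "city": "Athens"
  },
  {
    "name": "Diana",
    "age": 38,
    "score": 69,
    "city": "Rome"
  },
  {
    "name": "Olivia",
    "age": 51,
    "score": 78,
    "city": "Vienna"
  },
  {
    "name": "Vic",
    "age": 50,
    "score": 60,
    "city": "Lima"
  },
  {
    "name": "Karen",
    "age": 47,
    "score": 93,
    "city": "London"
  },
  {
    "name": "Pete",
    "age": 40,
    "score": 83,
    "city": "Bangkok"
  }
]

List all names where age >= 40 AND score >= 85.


Checking both conditions:
  Amir (age=60, score=73) -> no
  Tina (age=63, score=91) -> YES
  Diana (age=38, score=69) -> no
  Olivia (age=51, score=78) -> no
  Vic (age=50, score=60) -> no
  Karen (age=47, score=93) -> YES
  Pete (age=40, score=83) -> no


ANSWER: Tina, Karen


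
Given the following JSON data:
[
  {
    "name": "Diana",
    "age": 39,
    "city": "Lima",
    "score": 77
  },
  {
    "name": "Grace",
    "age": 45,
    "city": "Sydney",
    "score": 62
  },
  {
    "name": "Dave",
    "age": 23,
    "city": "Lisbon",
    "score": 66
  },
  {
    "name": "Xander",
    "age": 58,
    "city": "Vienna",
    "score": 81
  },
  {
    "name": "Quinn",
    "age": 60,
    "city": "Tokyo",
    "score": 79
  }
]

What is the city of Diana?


Looking up record where name = Diana
Record index: 0
Field 'city' = Lima

ANSWER: Lima


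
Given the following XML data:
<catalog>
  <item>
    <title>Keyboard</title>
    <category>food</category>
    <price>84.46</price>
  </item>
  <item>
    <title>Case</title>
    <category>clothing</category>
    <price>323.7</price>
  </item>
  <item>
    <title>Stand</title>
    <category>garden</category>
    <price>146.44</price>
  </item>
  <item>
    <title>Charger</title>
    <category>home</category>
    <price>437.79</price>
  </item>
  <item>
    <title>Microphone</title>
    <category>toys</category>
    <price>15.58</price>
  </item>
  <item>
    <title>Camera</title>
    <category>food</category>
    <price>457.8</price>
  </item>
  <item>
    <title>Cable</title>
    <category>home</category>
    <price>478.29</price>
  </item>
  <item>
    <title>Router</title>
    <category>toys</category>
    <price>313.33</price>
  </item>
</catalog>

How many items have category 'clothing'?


Scanning <item> elements for <category>clothing</category>:
  Item 2: Case -> MATCH
Count: 1

ANSWER: 1


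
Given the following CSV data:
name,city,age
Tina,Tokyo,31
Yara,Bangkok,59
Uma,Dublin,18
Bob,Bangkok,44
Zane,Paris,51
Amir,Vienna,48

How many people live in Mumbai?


Scanning city column for 'Mumbai':
Total matches: 0

ANSWER: 0


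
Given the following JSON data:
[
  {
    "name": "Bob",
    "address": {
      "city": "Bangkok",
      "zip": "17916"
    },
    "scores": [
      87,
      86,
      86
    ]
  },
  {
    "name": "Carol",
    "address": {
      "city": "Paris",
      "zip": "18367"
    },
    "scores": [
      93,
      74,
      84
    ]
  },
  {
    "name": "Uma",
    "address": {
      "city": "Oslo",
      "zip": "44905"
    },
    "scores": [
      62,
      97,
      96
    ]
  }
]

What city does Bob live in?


Path: records[0].address.city
Value: Bangkok

ANSWER: Bangkok


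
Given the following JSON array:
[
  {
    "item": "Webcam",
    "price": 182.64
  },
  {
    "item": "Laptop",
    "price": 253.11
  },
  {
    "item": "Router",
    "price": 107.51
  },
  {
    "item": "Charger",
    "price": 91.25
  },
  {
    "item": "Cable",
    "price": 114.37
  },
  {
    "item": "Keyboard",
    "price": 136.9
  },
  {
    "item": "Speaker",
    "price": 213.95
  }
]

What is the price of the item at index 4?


Array index 4 -> Cable
price = 114.37

ANSWER: 114.37


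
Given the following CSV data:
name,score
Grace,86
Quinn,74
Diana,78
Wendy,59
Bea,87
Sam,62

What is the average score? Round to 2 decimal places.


Scores: 86, 74, 78, 59, 87, 62
Sum = 446
Count = 6
Average = 446 / 6 = 74.33

ANSWER: 74.33


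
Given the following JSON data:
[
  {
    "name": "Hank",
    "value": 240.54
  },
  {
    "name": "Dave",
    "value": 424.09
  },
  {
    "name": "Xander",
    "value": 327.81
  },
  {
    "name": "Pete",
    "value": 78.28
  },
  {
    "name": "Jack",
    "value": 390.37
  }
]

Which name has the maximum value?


Comparing values:
  Hank: 240.54
  Dave: 424.09
  Xander: 327.81
  Pete: 78.28
  Jack: 390.37
Maximum: Dave (424.09)

ANSWER: Dave


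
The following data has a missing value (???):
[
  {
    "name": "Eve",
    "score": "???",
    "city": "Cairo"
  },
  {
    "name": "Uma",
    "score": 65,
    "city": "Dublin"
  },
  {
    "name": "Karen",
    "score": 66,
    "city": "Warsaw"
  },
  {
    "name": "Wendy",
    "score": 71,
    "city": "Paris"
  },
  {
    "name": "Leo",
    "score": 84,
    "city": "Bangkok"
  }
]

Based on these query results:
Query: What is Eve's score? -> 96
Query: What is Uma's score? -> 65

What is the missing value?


The missing value is Eve's score
From query: Eve's score = 96

ANSWER: 96


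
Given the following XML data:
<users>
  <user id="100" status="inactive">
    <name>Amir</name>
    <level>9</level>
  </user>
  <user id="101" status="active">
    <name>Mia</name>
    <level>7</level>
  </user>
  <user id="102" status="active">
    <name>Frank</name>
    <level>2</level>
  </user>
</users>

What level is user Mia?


Finding user: Mia
<level>7</level>

ANSWER: 7


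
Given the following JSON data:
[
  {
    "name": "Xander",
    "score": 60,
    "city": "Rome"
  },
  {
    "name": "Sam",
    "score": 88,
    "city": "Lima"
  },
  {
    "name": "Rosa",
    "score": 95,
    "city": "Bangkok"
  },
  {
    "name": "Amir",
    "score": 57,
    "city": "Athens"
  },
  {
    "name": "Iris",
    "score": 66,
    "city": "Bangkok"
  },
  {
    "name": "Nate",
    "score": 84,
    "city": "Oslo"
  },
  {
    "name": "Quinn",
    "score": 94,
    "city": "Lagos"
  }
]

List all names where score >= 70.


Filtering records where score >= 70:
  Xander (score=60) -> no
  Sam (score=88) -> YES
  Rosa (score=95) -> YES
  Amir (score=57) -> no
  Iris (score=66) -> no
  Nate (score=84) -> YES
  Quinn (score=94) -> YES


ANSWER: Sam, Rosa, Nate, Quinn


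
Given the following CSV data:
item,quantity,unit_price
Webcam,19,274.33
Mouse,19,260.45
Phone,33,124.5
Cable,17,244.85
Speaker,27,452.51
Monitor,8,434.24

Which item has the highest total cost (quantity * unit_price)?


Computing row totals:
  Webcam: 5212.27
  Mouse: 4948.55
  Phone: 4108.5
  Cable: 4162.45
  Speaker: 12217.77
  Monitor: 3473.92
Maximum: Speaker (12217.77)

ANSWER: Speaker


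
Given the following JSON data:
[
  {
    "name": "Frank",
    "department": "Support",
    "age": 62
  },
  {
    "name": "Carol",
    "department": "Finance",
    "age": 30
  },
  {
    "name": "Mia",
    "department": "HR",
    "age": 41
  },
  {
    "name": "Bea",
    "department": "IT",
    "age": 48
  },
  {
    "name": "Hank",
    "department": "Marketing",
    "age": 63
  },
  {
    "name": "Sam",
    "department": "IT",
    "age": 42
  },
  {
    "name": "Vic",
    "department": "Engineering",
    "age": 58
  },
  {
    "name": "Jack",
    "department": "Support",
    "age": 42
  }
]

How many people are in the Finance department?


Scanning records for department = Finance
  Record 1: Carol
Count: 1

ANSWER: 1


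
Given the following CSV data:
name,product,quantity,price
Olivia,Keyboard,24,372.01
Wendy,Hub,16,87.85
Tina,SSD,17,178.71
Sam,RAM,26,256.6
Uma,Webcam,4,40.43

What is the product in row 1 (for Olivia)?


Row 1: Olivia
Column 'product' = Keyboard

ANSWER: Keyboard


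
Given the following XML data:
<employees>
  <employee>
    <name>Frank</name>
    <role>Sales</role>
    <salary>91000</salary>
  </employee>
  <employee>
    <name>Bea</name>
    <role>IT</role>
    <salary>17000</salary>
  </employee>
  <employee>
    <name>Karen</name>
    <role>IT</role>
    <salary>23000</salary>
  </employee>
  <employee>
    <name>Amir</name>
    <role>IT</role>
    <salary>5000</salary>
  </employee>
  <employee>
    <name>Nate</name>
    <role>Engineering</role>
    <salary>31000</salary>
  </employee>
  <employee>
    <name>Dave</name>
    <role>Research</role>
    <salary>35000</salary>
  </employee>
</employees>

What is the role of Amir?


Searching for <employee> with <name>Amir</name>
Found at position 4
<role>IT</role>

ANSWER: IT


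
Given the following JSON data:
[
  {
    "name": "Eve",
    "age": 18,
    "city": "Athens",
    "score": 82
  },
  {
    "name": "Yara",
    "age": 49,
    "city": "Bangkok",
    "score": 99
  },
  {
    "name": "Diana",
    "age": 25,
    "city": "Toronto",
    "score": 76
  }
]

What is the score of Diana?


Looking up record where name = Diana
Record index: 2
Field 'score' = 76

ANSWER: 76


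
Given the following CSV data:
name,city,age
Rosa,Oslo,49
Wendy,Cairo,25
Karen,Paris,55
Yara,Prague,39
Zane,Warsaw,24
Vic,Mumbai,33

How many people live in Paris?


Scanning city column for 'Paris':
  Row 3: Karen -> MATCH
Total matches: 1

ANSWER: 1


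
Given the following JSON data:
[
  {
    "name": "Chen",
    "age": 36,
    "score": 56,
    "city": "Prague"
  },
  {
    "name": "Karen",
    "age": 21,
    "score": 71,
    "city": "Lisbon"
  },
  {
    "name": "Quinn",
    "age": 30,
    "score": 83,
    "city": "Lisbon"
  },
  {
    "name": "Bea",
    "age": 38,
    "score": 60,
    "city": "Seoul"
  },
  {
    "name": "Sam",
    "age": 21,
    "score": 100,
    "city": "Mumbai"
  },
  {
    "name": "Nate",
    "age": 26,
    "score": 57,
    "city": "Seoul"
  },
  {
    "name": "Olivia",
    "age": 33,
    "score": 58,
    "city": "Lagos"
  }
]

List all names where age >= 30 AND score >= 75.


Checking both conditions:
  Chen (age=36, score=56) -> no
  Karen (age=21, score=71) -> no
  Quinn (age=30, score=83) -> YES
  Bea (age=38, score=60) -> no
  Sam (age=21, score=100) -> no
  Nate (age=26, score=57) -> no
  Olivia (age=33, score=58) -> no


ANSWER: Quinn


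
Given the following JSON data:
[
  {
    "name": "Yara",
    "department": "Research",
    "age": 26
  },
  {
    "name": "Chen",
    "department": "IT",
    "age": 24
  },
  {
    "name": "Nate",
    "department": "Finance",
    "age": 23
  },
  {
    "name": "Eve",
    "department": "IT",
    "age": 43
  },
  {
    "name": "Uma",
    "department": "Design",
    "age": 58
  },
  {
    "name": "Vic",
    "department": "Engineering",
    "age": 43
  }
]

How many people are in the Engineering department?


Scanning records for department = Engineering
  Record 5: Vic
Count: 1

ANSWER: 1


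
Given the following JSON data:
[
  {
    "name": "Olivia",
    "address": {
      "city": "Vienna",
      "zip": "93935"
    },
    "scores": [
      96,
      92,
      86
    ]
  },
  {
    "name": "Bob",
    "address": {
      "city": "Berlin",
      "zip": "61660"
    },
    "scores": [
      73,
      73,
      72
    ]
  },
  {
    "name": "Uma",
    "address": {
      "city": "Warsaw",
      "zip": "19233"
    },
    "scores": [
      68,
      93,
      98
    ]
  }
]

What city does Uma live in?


Path: records[2].address.city
Value: Warsaw

ANSWER: Warsaw


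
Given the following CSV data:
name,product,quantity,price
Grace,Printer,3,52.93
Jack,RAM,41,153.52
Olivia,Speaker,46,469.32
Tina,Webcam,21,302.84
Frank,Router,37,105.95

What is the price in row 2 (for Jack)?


Row 2: Jack
Column 'price' = 153.52

ANSWER: 153.52


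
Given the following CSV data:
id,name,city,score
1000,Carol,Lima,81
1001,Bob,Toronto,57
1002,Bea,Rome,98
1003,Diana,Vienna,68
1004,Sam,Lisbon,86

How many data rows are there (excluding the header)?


Counting rows (excluding header):
Header: id,name,city,score
Data rows: 5

ANSWER: 5


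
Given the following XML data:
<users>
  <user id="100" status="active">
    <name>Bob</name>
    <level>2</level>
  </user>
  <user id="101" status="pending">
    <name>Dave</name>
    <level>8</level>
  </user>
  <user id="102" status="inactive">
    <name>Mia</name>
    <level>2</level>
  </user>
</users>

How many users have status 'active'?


Counting users with status='active':
  Bob (id=100) -> MATCH
Count: 1

ANSWER: 1


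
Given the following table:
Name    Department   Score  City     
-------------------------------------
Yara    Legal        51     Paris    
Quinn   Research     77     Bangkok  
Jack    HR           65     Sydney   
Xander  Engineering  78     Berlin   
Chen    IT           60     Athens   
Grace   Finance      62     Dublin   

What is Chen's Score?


Row 5: Chen
Score = 60

ANSWER: 60


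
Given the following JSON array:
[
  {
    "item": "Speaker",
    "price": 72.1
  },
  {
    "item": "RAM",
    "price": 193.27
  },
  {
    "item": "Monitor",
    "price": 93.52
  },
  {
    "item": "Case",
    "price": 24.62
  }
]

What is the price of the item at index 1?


Array index 1 -> RAM
price = 193.27

ANSWER: 193.27


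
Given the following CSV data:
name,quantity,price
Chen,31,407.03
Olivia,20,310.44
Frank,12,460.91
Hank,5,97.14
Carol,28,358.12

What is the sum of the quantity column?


Values in 'quantity' column:
  Row 1: 31
  Row 2: 20
  Row 3: 12
  Row 4: 5
  Row 5: 28
Sum = 31 + 20 + 12 + 5 + 28 = 96

ANSWER: 96


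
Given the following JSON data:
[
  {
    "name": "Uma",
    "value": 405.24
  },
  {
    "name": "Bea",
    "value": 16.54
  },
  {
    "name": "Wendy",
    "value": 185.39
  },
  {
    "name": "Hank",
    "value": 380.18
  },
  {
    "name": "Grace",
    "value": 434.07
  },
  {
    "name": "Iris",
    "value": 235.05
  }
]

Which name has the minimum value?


Comparing values:
  Uma: 405.24
  Bea: 16.54
  Wendy: 185.39
  Hank: 380.18
  Grace: 434.07
  Iris: 235.05
Minimum: Bea (16.54)

ANSWER: Bea


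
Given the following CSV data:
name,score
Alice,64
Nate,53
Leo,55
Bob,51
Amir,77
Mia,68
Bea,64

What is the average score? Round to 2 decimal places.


Scores: 64, 53, 55, 51, 77, 68, 64
Sum = 432
Count = 7
Average = 432 / 7 = 61.71

ANSWER: 61.71


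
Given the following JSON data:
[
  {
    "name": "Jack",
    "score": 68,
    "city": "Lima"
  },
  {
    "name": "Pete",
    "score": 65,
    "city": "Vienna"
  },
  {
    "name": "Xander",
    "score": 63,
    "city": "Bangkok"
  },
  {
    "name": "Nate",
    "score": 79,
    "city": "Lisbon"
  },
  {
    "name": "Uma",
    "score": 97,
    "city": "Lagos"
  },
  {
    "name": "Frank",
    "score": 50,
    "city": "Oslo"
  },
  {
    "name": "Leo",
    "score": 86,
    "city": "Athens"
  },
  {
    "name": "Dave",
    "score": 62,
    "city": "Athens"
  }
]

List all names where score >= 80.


Filtering records where score >= 80:
  Jack (score=68) -> no
  Pete (score=65) -> no
  Xander (score=63) -> no
  Nate (score=79) -> no
  Uma (score=97) -> YES
  Frank (score=50) -> no
  Leo (score=86) -> YES
  Dave (score=62) -> no


ANSWER: Uma, Leo


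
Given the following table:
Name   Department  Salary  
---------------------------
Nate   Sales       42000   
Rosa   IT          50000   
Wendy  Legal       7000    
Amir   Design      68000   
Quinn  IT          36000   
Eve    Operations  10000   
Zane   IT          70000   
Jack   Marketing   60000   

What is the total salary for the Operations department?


Operations department members:
  Eve: 10000
Total = 10000 = 10000

ANSWER: 10000


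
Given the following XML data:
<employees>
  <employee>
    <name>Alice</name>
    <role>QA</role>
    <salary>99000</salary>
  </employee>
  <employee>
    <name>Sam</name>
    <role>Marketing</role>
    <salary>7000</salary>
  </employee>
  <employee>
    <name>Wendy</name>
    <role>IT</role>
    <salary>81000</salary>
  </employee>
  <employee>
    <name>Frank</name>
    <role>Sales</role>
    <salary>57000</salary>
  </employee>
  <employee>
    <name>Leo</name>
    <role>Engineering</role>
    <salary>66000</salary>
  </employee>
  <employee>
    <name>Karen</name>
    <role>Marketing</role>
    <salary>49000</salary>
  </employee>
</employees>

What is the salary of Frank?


Searching for <employee> with <name>Frank</name>
Found at position 4
<salary>57000</salary>

ANSWER: 57000


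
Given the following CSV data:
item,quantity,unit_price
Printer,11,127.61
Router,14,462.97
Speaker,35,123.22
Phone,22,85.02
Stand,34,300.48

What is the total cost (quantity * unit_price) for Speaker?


Row: Speaker
quantity = 35
unit_price = 123.22
total = 35 * 123.22 = 4312.7

ANSWER: 4312.7


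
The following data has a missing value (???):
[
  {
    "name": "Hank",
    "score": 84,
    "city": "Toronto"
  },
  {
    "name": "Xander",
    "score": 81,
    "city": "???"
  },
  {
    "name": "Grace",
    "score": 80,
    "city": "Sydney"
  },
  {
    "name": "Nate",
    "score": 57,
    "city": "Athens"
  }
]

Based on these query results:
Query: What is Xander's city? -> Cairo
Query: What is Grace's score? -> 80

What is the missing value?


The missing value is Xander's city
From query: Xander's city = Cairo

ANSWER: Cairo


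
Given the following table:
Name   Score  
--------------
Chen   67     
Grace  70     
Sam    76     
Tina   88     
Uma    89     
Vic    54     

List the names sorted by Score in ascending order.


Sorting by Score (ascending):
  Vic: 54
  Chen: 67
  Grace: 70
  Sam: 76
  Tina: 88
  Uma: 89


ANSWER: Vic, Chen, Grace, Sam, Tina, Uma


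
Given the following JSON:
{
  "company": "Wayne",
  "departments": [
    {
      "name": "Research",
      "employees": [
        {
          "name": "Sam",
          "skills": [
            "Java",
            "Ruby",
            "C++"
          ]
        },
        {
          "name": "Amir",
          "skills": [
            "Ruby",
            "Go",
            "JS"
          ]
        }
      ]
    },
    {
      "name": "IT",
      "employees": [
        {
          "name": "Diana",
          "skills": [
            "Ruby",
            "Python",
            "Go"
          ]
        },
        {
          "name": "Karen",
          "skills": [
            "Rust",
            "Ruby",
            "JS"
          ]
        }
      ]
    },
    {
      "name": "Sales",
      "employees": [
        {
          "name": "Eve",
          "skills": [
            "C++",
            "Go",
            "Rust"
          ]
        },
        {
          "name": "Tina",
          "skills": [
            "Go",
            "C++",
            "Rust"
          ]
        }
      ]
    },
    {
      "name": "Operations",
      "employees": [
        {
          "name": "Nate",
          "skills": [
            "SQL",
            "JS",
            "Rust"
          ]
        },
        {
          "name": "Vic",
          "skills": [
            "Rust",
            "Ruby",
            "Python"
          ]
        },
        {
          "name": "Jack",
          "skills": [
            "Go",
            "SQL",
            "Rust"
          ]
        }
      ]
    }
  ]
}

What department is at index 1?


Path: departments[1].name
Value: IT

ANSWER: IT


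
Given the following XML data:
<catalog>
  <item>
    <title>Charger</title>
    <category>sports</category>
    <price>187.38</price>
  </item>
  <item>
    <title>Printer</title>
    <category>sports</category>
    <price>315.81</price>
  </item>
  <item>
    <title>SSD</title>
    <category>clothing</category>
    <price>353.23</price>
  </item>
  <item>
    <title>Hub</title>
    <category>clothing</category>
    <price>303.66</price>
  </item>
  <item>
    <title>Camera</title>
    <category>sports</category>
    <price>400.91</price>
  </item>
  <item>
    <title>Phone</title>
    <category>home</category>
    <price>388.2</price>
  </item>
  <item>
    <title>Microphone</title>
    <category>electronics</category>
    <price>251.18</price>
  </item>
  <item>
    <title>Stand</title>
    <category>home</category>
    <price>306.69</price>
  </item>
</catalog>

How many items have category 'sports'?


Scanning <item> elements for <category>sports</category>:
  Item 1: Charger -> MATCH
  Item 2: Printer -> MATCH
  Item 5: Camera -> MATCH
Count: 3

ANSWER: 3


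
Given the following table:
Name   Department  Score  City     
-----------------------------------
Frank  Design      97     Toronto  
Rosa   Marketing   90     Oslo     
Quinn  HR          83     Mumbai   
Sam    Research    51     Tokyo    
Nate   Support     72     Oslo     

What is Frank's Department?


Row 1: Frank
Department = Design

ANSWER: Design


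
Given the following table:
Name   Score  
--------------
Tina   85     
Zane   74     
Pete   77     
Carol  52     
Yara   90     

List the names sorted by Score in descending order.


Sorting by Score (descending):
  Yara: 90
  Tina: 85
  Pete: 77
  Zane: 74
  Carol: 52


ANSWER: Yara, Tina, Pete, Zane, Carol


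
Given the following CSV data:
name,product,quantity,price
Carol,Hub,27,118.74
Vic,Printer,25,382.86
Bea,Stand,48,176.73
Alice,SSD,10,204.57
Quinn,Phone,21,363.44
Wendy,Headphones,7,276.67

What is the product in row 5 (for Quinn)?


Row 5: Quinn
Column 'product' = Phone

ANSWER: Phone


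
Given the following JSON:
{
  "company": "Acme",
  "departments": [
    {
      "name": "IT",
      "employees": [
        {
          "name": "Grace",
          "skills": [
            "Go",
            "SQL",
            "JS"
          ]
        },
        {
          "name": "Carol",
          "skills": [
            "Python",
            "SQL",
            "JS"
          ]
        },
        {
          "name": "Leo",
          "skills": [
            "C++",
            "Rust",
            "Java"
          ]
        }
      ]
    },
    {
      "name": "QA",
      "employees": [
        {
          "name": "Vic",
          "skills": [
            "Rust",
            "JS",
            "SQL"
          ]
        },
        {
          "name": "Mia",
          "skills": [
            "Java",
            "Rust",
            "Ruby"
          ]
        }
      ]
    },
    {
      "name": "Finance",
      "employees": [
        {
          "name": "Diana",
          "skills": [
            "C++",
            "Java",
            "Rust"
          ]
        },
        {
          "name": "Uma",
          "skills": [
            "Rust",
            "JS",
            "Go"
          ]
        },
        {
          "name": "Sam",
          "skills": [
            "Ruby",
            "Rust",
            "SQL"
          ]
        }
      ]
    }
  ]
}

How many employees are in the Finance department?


Path: departments[2].employees
Count: 3

ANSWER: 3


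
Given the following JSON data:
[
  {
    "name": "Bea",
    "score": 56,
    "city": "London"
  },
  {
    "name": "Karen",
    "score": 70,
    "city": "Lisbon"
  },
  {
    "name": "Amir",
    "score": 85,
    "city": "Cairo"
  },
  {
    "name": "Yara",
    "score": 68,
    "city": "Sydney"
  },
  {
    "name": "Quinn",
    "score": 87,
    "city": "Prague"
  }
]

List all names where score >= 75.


Filtering records where score >= 75:
  Bea (score=56) -> no
  Karen (score=70) -> no
  Amir (score=85) -> YES
  Yara (score=68) -> no
  Quinn (score=87) -> YES


ANSWER: Amir, Quinn


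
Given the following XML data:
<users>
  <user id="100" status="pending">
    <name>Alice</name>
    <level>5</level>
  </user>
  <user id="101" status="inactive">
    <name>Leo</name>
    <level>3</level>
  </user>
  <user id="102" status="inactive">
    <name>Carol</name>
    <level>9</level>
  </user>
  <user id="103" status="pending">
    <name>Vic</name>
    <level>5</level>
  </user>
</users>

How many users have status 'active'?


Counting users with status='active':
Count: 0

ANSWER: 0


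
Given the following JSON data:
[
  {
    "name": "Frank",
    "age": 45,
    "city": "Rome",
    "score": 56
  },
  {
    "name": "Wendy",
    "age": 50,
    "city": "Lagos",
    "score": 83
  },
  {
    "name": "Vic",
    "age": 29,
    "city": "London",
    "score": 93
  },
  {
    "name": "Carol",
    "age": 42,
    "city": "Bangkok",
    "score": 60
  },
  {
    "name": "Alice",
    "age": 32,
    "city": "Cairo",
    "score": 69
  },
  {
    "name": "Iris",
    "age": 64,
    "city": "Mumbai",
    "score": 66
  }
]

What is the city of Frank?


Looking up record where name = Frank
Record index: 0
Field 'city' = Rome

ANSWER: Rome


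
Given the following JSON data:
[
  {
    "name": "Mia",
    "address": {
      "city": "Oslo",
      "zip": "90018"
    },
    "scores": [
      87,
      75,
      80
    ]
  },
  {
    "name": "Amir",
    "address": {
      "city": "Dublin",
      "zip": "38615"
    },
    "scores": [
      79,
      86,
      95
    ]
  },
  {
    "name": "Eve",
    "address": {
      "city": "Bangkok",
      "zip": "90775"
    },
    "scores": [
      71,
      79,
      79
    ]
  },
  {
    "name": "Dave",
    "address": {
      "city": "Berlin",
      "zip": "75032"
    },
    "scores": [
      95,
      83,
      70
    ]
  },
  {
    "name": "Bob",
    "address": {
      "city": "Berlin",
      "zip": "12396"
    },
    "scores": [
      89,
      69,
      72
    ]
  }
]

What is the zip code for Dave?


Path: records[3].address.zip
Value: 75032

ANSWER: 75032


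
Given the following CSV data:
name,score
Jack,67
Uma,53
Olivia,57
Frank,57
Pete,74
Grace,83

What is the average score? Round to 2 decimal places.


Scores: 67, 53, 57, 57, 74, 83
Sum = 391
Count = 6
Average = 391 / 6 = 65.17

ANSWER: 65.17


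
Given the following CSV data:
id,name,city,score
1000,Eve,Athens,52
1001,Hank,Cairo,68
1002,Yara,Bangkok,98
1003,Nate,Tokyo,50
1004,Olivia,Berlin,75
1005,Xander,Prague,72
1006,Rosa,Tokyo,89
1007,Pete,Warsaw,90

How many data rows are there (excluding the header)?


Counting rows (excluding header):
Header: id,name,city,score
Data rows: 8

ANSWER: 8


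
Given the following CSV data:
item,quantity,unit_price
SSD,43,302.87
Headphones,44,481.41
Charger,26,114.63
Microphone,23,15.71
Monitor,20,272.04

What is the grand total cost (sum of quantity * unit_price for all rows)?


Computing row totals:
  SSD: 43 * 302.87 = 13023.41
  Headphones: 44 * 481.41 = 21182.04
  Charger: 26 * 114.63 = 2980.38
  Microphone: 23 * 15.71 = 361.33
  Monitor: 20 * 272.04 = 5440.8
Grand total = 13023.41 + 21182.04 + 2980.38 + 361.33 + 5440.8 = 42987.96

ANSWER: 42987.96


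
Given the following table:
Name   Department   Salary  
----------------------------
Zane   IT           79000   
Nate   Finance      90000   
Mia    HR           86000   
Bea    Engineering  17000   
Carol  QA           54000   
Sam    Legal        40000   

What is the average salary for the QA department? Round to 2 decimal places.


QA department members:
  Carol: 54000
Sum = 54000
Count = 1
Average = 54000 / 1 = 54000.00

ANSWER: 54000.00


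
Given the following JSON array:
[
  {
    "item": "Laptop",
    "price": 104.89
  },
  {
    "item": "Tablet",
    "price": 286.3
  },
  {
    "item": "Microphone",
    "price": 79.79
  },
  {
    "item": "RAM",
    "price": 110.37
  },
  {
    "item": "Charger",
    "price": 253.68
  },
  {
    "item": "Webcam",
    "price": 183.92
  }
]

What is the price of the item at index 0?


Array index 0 -> Laptop
price = 104.89

ANSWER: 104.89


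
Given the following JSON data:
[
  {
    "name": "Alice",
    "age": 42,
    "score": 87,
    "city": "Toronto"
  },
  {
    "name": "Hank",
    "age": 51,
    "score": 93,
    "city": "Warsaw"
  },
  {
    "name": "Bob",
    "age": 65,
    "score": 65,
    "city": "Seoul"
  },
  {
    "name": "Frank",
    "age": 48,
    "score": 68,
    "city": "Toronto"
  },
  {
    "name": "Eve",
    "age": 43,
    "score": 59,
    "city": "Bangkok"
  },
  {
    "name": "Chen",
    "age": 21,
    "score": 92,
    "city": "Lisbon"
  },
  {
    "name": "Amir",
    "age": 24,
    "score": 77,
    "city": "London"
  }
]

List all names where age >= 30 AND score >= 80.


Checking both conditions:
  Alice (age=42, score=87) -> YES
  Hank (age=51, score=93) -> YES
  Bob (age=65, score=65) -> no
  Frank (age=48, score=68) -> no
  Eve (age=43, score=59) -> no
  Chen (age=21, score=92) -> no
  Amir (age=24, score=77) -> no


ANSWER: Alice, Hank


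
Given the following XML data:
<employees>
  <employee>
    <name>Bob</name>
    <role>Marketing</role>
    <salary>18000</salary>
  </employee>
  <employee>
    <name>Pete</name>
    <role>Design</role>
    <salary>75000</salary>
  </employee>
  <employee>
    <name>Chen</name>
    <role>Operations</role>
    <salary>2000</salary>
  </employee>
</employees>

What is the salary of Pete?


Searching for <employee> with <name>Pete</name>
Found at position 2
<salary>75000</salary>

ANSWER: 75000


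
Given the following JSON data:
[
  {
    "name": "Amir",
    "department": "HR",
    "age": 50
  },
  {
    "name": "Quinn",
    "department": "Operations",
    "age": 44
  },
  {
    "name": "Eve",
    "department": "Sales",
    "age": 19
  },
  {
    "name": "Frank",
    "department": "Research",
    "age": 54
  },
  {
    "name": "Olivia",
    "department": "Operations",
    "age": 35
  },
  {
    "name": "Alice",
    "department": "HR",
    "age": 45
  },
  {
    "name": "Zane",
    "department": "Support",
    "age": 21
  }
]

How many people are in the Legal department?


Scanning records for department = Legal
  No matches found
Count: 0

ANSWER: 0


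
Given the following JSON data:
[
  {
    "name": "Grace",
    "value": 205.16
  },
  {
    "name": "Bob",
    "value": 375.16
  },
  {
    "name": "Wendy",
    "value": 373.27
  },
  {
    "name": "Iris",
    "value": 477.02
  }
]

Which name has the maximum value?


Comparing values:
  Grace: 205.16
  Bob: 375.16
  Wendy: 373.27
  Iris: 477.02
Maximum: Iris (477.02)

ANSWER: Iris


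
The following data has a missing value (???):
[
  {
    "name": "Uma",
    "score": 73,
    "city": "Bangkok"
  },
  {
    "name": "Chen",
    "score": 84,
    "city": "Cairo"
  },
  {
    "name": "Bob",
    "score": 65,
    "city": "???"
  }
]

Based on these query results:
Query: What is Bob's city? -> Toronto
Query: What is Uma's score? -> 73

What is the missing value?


The missing value is Bob's city
From query: Bob's city = Toronto

ANSWER: Toronto


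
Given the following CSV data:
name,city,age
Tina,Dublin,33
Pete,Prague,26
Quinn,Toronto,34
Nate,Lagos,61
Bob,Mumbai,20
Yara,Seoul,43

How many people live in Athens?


Scanning city column for 'Athens':
Total matches: 0

ANSWER: 0


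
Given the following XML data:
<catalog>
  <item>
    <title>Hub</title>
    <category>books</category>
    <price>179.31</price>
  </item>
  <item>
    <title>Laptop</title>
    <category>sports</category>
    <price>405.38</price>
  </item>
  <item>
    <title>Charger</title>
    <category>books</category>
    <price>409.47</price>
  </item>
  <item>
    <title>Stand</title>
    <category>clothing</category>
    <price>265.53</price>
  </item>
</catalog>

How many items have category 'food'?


Scanning <item> elements for <category>food</category>:
Count: 0

ANSWER: 0


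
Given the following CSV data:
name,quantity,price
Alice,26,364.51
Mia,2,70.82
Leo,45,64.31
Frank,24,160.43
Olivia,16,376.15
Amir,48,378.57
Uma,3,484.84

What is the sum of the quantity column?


Values in 'quantity' column:
  Row 1: 26
  Row 2: 2
  Row 3: 45
  Row 4: 24
  Row 5: 16
  Row 6: 48
  Row 7: 3
Sum = 26 + 2 + 45 + 24 + 16 + 48 + 3 = 164

ANSWER: 164


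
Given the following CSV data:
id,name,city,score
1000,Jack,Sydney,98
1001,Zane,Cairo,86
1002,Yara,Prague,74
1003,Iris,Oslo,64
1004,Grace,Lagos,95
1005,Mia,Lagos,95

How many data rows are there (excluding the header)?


Counting rows (excluding header):
Header: id,name,city,score
Data rows: 6

ANSWER: 6


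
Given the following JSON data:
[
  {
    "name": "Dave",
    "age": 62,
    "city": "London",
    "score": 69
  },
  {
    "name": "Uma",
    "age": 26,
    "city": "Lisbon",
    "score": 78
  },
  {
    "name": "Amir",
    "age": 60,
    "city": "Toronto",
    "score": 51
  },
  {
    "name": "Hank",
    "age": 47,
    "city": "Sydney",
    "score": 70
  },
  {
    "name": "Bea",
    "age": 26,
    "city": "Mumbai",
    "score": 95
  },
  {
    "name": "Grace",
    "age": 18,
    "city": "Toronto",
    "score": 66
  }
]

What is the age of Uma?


Looking up record where name = Uma
Record index: 1
Field 'age' = 26

ANSWER: 26


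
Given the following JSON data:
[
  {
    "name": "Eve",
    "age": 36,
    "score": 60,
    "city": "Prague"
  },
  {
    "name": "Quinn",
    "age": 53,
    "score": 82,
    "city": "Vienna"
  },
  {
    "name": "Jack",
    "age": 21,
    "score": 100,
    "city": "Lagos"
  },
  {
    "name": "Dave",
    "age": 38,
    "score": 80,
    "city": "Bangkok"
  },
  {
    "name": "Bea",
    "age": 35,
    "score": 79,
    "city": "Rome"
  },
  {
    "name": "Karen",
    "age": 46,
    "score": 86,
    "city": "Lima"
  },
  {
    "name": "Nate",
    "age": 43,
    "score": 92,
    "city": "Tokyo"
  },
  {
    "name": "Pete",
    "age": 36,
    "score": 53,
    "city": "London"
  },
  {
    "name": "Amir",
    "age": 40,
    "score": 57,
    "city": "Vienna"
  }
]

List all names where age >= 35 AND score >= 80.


Checking both conditions:
  Eve (age=36, score=60) -> no
  Quinn (age=53, score=82) -> YES
  Jack (age=21, score=100) -> no
  Dave (age=38, score=80) -> YES
  Bea (age=35, score=79) -> no
  Karen (age=46, score=86) -> YES
  Nate (age=43, score=92) -> YES
  Pete (age=36, score=53) -> no
  Amir (age=40, score=57) -> no


ANSWER: Quinn, Dave, Karen, Nate


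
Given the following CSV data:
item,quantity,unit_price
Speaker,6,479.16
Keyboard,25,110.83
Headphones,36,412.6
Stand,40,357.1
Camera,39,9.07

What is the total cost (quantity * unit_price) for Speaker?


Row: Speaker
quantity = 6
unit_price = 479.16
total = 6 * 479.16 = 2874.96

ANSWER: 2874.96


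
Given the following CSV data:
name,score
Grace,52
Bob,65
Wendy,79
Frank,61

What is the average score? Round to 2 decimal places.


Scores: 52, 65, 79, 61
Sum = 257
Count = 4
Average = 257 / 4 = 64.25

ANSWER: 64.25


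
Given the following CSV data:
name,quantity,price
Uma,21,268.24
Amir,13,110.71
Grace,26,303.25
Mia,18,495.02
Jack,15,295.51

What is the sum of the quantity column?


Values in 'quantity' column:
  Row 1: 21
  Row 2: 13
  Row 3: 26
  Row 4: 18
  Row 5: 15
Sum = 21 + 13 + 26 + 18 + 15 = 93

ANSWER: 93


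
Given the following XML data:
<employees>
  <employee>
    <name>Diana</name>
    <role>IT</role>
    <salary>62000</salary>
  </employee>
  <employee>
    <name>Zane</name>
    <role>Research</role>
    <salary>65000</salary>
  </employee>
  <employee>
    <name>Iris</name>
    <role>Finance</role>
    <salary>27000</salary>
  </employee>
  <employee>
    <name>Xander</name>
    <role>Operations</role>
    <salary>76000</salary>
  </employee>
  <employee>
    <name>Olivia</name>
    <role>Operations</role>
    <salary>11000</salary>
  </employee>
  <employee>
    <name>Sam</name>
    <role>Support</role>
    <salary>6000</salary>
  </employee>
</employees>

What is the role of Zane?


Searching for <employee> with <name>Zane</name>
Found at position 2
<role>Research</role>

ANSWER: Research


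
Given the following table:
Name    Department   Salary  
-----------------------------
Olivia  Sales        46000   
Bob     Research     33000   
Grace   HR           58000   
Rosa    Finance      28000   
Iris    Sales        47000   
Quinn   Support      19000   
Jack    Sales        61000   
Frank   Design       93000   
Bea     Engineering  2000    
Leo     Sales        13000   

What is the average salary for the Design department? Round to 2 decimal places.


Design department members:
  Frank: 93000
Sum = 93000
Count = 1
Average = 93000 / 1 = 93000.00

ANSWER: 93000.00


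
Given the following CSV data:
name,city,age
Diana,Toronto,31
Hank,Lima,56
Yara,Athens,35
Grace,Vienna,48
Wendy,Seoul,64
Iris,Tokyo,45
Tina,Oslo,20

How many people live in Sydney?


Scanning city column for 'Sydney':
Total matches: 0

ANSWER: 0


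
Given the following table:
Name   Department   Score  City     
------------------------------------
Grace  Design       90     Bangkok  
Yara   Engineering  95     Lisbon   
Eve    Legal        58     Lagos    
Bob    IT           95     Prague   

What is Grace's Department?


Row 1: Grace
Department = Design

ANSWER: Design


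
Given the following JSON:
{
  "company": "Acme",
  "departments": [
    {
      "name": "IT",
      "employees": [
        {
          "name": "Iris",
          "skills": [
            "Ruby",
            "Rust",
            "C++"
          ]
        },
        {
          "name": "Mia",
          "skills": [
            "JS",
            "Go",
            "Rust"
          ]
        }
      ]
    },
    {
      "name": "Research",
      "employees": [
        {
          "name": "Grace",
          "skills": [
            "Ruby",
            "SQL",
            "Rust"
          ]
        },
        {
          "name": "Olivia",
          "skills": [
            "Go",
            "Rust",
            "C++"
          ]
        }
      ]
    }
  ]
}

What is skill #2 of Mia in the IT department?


Path: departments[0].employees[1].skills[1]
Value: Go

ANSWER: Go
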